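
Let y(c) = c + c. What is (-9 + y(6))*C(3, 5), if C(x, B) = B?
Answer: 15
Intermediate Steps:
y(c) = 2*c
(-9 + y(6))*C(3, 5) = (-9 + 2*6)*5 = (-9 + 12)*5 = 3*5 = 15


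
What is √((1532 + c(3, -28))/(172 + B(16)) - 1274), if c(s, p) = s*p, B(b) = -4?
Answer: I*√558033/21 ≈ 35.572*I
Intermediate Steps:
c(s, p) = p*s
√((1532 + c(3, -28))/(172 + B(16)) - 1274) = √((1532 - 28*3)/(172 - 4) - 1274) = √((1532 - 84)/168 - 1274) = √(1448*(1/168) - 1274) = √(181/21 - 1274) = √(-26573/21) = I*√558033/21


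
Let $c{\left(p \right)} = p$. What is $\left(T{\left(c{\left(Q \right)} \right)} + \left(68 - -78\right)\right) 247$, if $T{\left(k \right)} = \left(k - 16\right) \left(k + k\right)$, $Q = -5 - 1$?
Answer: $101270$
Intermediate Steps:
$Q = -6$
$T{\left(k \right)} = 2 k \left(-16 + k\right)$ ($T{\left(k \right)} = \left(-16 + k\right) 2 k = 2 k \left(-16 + k\right)$)
$\left(T{\left(c{\left(Q \right)} \right)} + \left(68 - -78\right)\right) 247 = \left(2 \left(-6\right) \left(-16 - 6\right) + \left(68 - -78\right)\right) 247 = \left(2 \left(-6\right) \left(-22\right) + \left(68 + 78\right)\right) 247 = \left(264 + 146\right) 247 = 410 \cdot 247 = 101270$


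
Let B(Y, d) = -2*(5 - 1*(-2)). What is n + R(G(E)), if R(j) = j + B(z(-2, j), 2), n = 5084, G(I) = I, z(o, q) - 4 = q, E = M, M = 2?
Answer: 5072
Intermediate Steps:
E = 2
z(o, q) = 4 + q
B(Y, d) = -14 (B(Y, d) = -2*(5 + 2) = -2*7 = -14)
R(j) = -14 + j (R(j) = j - 14 = -14 + j)
n + R(G(E)) = 5084 + (-14 + 2) = 5084 - 12 = 5072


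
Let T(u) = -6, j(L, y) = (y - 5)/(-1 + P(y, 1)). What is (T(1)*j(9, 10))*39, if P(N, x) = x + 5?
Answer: -234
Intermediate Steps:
P(N, x) = 5 + x
j(L, y) = -1 + y/5 (j(L, y) = (y - 5)/(-1 + (5 + 1)) = (-5 + y)/(-1 + 6) = (-5 + y)/5 = (-5 + y)*(1/5) = -1 + y/5)
(T(1)*j(9, 10))*39 = -6*(-1 + (1/5)*10)*39 = -6*(-1 + 2)*39 = -6*1*39 = -6*39 = -234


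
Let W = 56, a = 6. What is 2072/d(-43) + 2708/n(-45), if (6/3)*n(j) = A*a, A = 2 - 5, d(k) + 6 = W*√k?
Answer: -91344440/303489 - 29008*I*√43/33721 ≈ -300.98 - 5.6409*I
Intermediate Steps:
d(k) = -6 + 56*√k
A = -3
n(j) = -9 (n(j) = (-3*6)/2 = (½)*(-18) = -9)
2072/d(-43) + 2708/n(-45) = 2072/(-6 + 56*√(-43)) + 2708/(-9) = 2072/(-6 + 56*(I*√43)) + 2708*(-⅑) = 2072/(-6 + 56*I*√43) - 2708/9 = -2708/9 + 2072/(-6 + 56*I*√43)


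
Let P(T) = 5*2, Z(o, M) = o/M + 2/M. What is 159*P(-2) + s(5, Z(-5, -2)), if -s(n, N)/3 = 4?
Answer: 1578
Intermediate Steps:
Z(o, M) = 2/M + o/M
s(n, N) = -12 (s(n, N) = -3*4 = -12)
P(T) = 10
159*P(-2) + s(5, Z(-5, -2)) = 159*10 - 12 = 1590 - 12 = 1578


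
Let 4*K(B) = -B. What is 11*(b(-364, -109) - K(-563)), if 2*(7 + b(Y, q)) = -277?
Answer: -12595/4 ≈ -3148.8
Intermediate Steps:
b(Y, q) = -291/2 (b(Y, q) = -7 + (1/2)*(-277) = -7 - 277/2 = -291/2)
K(B) = -B/4 (K(B) = (-B)/4 = -B/4)
11*(b(-364, -109) - K(-563)) = 11*(-291/2 - (-1)*(-563)/4) = 11*(-291/2 - 1*563/4) = 11*(-291/2 - 563/4) = 11*(-1145/4) = -12595/4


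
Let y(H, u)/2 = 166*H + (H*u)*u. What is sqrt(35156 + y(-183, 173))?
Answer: I*sqrt(10979614) ≈ 3313.6*I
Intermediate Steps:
y(H, u) = 332*H + 2*H*u**2 (y(H, u) = 2*(166*H + (H*u)*u) = 2*(166*H + H*u**2) = 332*H + 2*H*u**2)
sqrt(35156 + y(-183, 173)) = sqrt(35156 + 2*(-183)*(166 + 173**2)) = sqrt(35156 + 2*(-183)*(166 + 29929)) = sqrt(35156 + 2*(-183)*30095) = sqrt(35156 - 11014770) = sqrt(-10979614) = I*sqrt(10979614)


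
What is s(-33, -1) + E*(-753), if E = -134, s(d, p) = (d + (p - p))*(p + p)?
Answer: 100968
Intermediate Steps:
s(d, p) = 2*d*p (s(d, p) = (d + 0)*(2*p) = d*(2*p) = 2*d*p)
s(-33, -1) + E*(-753) = 2*(-33)*(-1) - 134*(-753) = 66 + 100902 = 100968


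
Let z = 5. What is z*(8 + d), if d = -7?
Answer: 5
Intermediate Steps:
z*(8 + d) = 5*(8 - 7) = 5*1 = 5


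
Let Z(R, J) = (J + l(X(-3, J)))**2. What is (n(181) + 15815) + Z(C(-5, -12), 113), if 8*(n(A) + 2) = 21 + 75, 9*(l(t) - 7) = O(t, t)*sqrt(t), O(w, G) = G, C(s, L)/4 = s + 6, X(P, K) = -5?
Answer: 2448100/81 - 400*I*sqrt(5)/3 ≈ 30223.0 - 298.14*I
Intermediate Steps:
C(s, L) = 24 + 4*s (C(s, L) = 4*(s + 6) = 4*(6 + s) = 24 + 4*s)
l(t) = 7 + t**(3/2)/9 (l(t) = 7 + (t*sqrt(t))/9 = 7 + t**(3/2)/9)
Z(R, J) = (7 + J - 5*I*sqrt(5)/9)**2 (Z(R, J) = (J + (7 + (-5)**(3/2)/9))**2 = (J + (7 + (-5*I*sqrt(5))/9))**2 = (J + (7 - 5*I*sqrt(5)/9))**2 = (7 + J - 5*I*sqrt(5)/9)**2)
n(A) = 10 (n(A) = -2 + (21 + 75)/8 = -2 + (1/8)*96 = -2 + 12 = 10)
(n(181) + 15815) + Z(C(-5, -12), 113) = (10 + 15815) + (63 + 9*113 - 5*I*sqrt(5))**2/81 = 15825 + (63 + 1017 - 5*I*sqrt(5))**2/81 = 15825 + (1080 - 5*I*sqrt(5))**2/81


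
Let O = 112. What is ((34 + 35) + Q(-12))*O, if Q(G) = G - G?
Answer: 7728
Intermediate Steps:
Q(G) = 0
((34 + 35) + Q(-12))*O = ((34 + 35) + 0)*112 = (69 + 0)*112 = 69*112 = 7728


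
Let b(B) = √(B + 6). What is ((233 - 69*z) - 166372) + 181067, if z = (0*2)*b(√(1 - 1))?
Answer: 14928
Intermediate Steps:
b(B) = √(6 + B)
z = 0 (z = (0*2)*√(6 + √(1 - 1)) = 0*√(6 + √0) = 0*√(6 + 0) = 0*√6 = 0)
((233 - 69*z) - 166372) + 181067 = ((233 - 69*0) - 166372) + 181067 = ((233 + 0) - 166372) + 181067 = (233 - 166372) + 181067 = -166139 + 181067 = 14928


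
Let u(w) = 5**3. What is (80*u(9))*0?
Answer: 0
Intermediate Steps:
u(w) = 125
(80*u(9))*0 = (80*125)*0 = 10000*0 = 0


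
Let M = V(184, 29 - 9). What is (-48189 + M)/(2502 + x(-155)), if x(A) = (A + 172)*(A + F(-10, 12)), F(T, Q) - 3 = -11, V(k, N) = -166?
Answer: 48355/269 ≈ 179.76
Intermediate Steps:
F(T, Q) = -8 (F(T, Q) = 3 - 11 = -8)
x(A) = (-8 + A)*(172 + A) (x(A) = (A + 172)*(A - 8) = (172 + A)*(-8 + A) = (-8 + A)*(172 + A))
M = -166
(-48189 + M)/(2502 + x(-155)) = (-48189 - 166)/(2502 + (-1376 + (-155)² + 164*(-155))) = -48355/(2502 + (-1376 + 24025 - 25420)) = -48355/(2502 - 2771) = -48355/(-269) = -48355*(-1/269) = 48355/269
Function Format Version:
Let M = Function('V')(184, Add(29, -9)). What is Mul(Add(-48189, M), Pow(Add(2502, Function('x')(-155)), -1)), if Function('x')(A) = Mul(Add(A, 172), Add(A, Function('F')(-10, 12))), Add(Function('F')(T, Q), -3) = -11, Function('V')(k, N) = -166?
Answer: Rational(48355, 269) ≈ 179.76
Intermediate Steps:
Function('F')(T, Q) = -8 (Function('F')(T, Q) = Add(3, -11) = -8)
Function('x')(A) = Mul(Add(-8, A), Add(172, A)) (Function('x')(A) = Mul(Add(A, 172), Add(A, -8)) = Mul(Add(172, A), Add(-8, A)) = Mul(Add(-8, A), Add(172, A)))
M = -166
Mul(Add(-48189, M), Pow(Add(2502, Function('x')(-155)), -1)) = Mul(Add(-48189, -166), Pow(Add(2502, Add(-1376, Pow(-155, 2), Mul(164, -155))), -1)) = Mul(-48355, Pow(Add(2502, Add(-1376, 24025, -25420)), -1)) = Mul(-48355, Pow(Add(2502, -2771), -1)) = Mul(-48355, Pow(-269, -1)) = Mul(-48355, Rational(-1, 269)) = Rational(48355, 269)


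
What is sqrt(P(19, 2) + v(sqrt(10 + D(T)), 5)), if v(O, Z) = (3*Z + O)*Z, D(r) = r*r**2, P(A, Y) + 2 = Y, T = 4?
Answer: sqrt(75 + 5*sqrt(74)) ≈ 10.863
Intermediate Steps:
P(A, Y) = -2 + Y
D(r) = r**3
v(O, Z) = Z*(O + 3*Z) (v(O, Z) = (O + 3*Z)*Z = Z*(O + 3*Z))
sqrt(P(19, 2) + v(sqrt(10 + D(T)), 5)) = sqrt((-2 + 2) + 5*(sqrt(10 + 4**3) + 3*5)) = sqrt(0 + 5*(sqrt(10 + 64) + 15)) = sqrt(0 + 5*(sqrt(74) + 15)) = sqrt(0 + 5*(15 + sqrt(74))) = sqrt(0 + (75 + 5*sqrt(74))) = sqrt(75 + 5*sqrt(74))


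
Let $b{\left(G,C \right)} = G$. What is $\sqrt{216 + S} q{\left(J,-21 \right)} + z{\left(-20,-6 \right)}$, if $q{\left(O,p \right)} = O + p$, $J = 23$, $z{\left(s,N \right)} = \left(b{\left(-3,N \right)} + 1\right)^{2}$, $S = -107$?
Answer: $4 + 2 \sqrt{109} \approx 24.881$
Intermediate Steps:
$z{\left(s,N \right)} = 4$ ($z{\left(s,N \right)} = \left(-3 + 1\right)^{2} = \left(-2\right)^{2} = 4$)
$\sqrt{216 + S} q{\left(J,-21 \right)} + z{\left(-20,-6 \right)} = \sqrt{216 - 107} \left(23 - 21\right) + 4 = \sqrt{109} \cdot 2 + 4 = 2 \sqrt{109} + 4 = 4 + 2 \sqrt{109}$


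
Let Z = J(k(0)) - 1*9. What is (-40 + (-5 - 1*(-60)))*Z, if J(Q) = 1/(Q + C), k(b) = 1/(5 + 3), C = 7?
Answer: -2525/19 ≈ -132.89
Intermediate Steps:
k(b) = 1/8
J(Q) = 1/(7 + Q) (J(Q) = 1/(Q + 7) = 1/(7 + Q))
Z = -505/57 (Z = 1/(7 + 1/8) - 1*9 = 1/(57/8) - 9 = 8/57 - 9 = -505/57 ≈ -8.8596)
(-40 + (-5 - 1*(-60)))*Z = (-40 + (-5 - 1*(-60)))*(-505/57) = (-40 + (-5 + 60))*(-505/57) = (-40 + 55)*(-505/57) = 15*(-505/57) = -2525/19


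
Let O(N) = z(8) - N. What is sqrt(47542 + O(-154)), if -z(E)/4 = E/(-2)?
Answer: 4*sqrt(2982) ≈ 218.43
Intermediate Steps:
z(E) = 2*E (z(E) = -4*E/(-2) = -4*E*(-1)/2 = -(-2)*E = 2*E)
O(N) = 16 - N (O(N) = 2*8 - N = 16 - N)
sqrt(47542 + O(-154)) = sqrt(47542 + (16 - 1*(-154))) = sqrt(47542 + (16 + 154)) = sqrt(47542 + 170) = sqrt(47712) = 4*sqrt(2982)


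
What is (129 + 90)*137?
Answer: 30003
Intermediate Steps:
(129 + 90)*137 = 219*137 = 30003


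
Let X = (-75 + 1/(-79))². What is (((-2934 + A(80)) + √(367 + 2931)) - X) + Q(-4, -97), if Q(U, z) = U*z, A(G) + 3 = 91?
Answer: -50457854/6241 + √3298 ≈ -8027.5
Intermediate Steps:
A(G) = 88 (A(G) = -3 + 91 = 88)
X = 35117476/6241 (X = (-75 - 1/79)² = (-5926/79)² = 35117476/6241 ≈ 5626.9)
(((-2934 + A(80)) + √(367 + 2931)) - X) + Q(-4, -97) = (((-2934 + 88) + √(367 + 2931)) - 1*35117476/6241) - 4*(-97) = ((-2846 + √3298) - 35117476/6241) + 388 = (-52879362/6241 + √3298) + 388 = -50457854/6241 + √3298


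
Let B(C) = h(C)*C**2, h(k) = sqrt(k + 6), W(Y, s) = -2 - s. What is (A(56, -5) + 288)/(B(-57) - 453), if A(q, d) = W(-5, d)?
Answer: -14647/59840140 - 105051*I*sqrt(51)/59840140 ≈ -0.00024477 - 0.012537*I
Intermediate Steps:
A(q, d) = -2 - d
h(k) = sqrt(6 + k)
B(C) = C**2*sqrt(6 + C) (B(C) = sqrt(6 + C)*C**2 = C**2*sqrt(6 + C))
(A(56, -5) + 288)/(B(-57) - 453) = ((-2 - 1*(-5)) + 288)/((-57)**2*sqrt(6 - 57) - 453) = ((-2 + 5) + 288)/(3249*sqrt(-51) - 453) = (3 + 288)/(3249*(I*sqrt(51)) - 453) = 291/(3249*I*sqrt(51) - 453) = 291/(-453 + 3249*I*sqrt(51))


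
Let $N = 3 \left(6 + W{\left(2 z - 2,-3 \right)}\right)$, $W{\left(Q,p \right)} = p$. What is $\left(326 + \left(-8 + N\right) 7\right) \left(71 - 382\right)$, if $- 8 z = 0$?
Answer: $-103563$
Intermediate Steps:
$z = 0$ ($z = \left(- \frac{1}{8}\right) 0 = 0$)
$N = 9$ ($N = 3 \left(6 - 3\right) = 3 \cdot 3 = 9$)
$\left(326 + \left(-8 + N\right) 7\right) \left(71 - 382\right) = \left(326 + \left(-8 + 9\right) 7\right) \left(71 - 382\right) = \left(326 + 1 \cdot 7\right) \left(-311\right) = \left(326 + 7\right) \left(-311\right) = 333 \left(-311\right) = -103563$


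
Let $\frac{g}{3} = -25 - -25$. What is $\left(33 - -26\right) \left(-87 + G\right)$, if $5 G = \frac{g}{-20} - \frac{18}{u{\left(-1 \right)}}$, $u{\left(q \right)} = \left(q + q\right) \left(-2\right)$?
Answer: $- \frac{51861}{10} \approx -5186.1$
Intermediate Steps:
$u{\left(q \right)} = - 4 q$ ($u{\left(q \right)} = 2 q \left(-2\right) = - 4 q$)
$g = 0$ ($g = 3 \left(-25 - -25\right) = 3 \left(-25 + 25\right) = 3 \cdot 0 = 0$)
$G = - \frac{9}{10}$ ($G = \frac{\frac{0}{-20} - \frac{18}{\left(-4\right) \left(-1\right)}}{5} = \frac{0 \left(- \frac{1}{20}\right) - \frac{18}{4}}{5} = \frac{0 - \frac{9}{2}}{5} = \frac{1}{5} \left(- \frac{9}{2}\right) = - \frac{9}{10} \approx -0.9$)
$\left(33 - -26\right) \left(-87 + G\right) = \left(33 - -26\right) \left(-87 - \frac{9}{10}\right) = \left(33 + 26\right) \left(- \frac{879}{10}\right) = 59 \left(- \frac{879}{10}\right) = - \frac{51861}{10}$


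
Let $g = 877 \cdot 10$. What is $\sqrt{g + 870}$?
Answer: $2 \sqrt{2410} \approx 98.183$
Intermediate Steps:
$g = 8770$
$\sqrt{g + 870} = \sqrt{8770 + 870} = \sqrt{9640} = 2 \sqrt{2410}$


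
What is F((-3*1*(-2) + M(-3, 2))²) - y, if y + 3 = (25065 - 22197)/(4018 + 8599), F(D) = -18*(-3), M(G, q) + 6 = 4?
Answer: 716301/12617 ≈ 56.773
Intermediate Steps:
M(G, q) = -2 (M(G, q) = -6 + 4 = -2)
F(D) = 54
y = -34983/12617 (y = -3 + (25065 - 22197)/(4018 + 8599) = -3 + 2868/12617 = -34983/12617 ≈ -2.7727)
F((-3*1*(-2) + M(-3, 2))²) - y = 54 - 1*(-34983/12617) = 54 + 34983/12617 = 716301/12617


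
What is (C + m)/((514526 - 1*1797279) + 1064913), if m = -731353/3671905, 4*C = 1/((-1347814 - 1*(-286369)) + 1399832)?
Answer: 989917718539/1082686511881889600 ≈ 9.1432e-7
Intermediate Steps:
C = 1/1353548 (C = 1/(4*((-1347814 - 1*(-286369)) + 1399832)) = 1/(4*((-1347814 + 286369) + 1399832)) = 1/(4*(-1061445 + 1399832)) = (¼)/338387 = (¼)*(1/338387) = 1/1353548 ≈ 7.3880e-7)
m = -731353/3671905 (m = -731353*1/3671905 = -731353/3671905 ≈ -0.19918)
(C + m)/((514526 - 1*1797279) + 1064913) = (1/1353548 - 731353/3671905)/((514526 - 1*1797279) + 1064913) = -989917718539/(4970099668940*((514526 - 1797279) + 1064913)) = -989917718539/(4970099668940*(-1282753 + 1064913)) = -989917718539/4970099668940/(-217840) = -989917718539/4970099668940*(-1/217840) = 989917718539/1082686511881889600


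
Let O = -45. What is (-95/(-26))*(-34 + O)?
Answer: -7505/26 ≈ -288.65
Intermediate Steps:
(-95/(-26))*(-34 + O) = (-95/(-26))*(-34 - 45) = -95*(-1/26)*(-79) = (95/26)*(-79) = -7505/26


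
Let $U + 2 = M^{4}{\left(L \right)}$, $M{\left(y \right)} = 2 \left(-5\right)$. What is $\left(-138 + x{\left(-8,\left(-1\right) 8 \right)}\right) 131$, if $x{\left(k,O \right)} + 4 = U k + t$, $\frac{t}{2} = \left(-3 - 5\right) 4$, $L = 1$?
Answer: $-10504890$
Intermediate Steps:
$M{\left(y \right)} = -10$
$U = 9998$ ($U = -2 + \left(-10\right)^{4} = -2 + 10000 = 9998$)
$t = -64$ ($t = 2 \left(-3 - 5\right) 4 = 2 \left(\left(-8\right) 4\right) = 2 \left(-32\right) = -64$)
$x{\left(k,O \right)} = -68 + 9998 k$ ($x{\left(k,O \right)} = -4 + \left(9998 k - 64\right) = -4 + \left(-64 + 9998 k\right) = -68 + 9998 k$)
$\left(-138 + x{\left(-8,\left(-1\right) 8 \right)}\right) 131 = \left(-138 + \left(-68 + 9998 \left(-8\right)\right)\right) 131 = \left(-138 - 80052\right) 131 = \left(-80190\right) 131 = -10504890$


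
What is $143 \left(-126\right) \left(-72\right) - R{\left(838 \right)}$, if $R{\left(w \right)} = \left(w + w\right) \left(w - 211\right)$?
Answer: $246444$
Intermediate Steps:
$R{\left(w \right)} = 2 w \left(-211 + w\right)$
$143 \left(-126\right) \left(-72\right) - R{\left(838 \right)} = 143 \left(-126\right) \left(-72\right) - 2 \cdot 838 \left(-211 + 838\right) = \left(-18018\right) \left(-72\right) - 2 \cdot 838 \cdot 627 = 1297296 - 1050852 = 246444$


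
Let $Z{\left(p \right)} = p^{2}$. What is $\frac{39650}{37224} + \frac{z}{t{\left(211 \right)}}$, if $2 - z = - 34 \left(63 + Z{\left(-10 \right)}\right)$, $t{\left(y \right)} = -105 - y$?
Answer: $- \frac{24230057}{1470348} \approx -16.479$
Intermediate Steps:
$z = 5544$ ($z = 2 - - 34 \left(63 + \left(-10\right)^{2}\right) = 2 - - 34 \left(63 + 100\right) = 2 - \left(-34\right) 163 = 2 - -5542 = 2 + 5542 = 5544$)
$\frac{39650}{37224} + \frac{z}{t{\left(211 \right)}} = \frac{39650}{37224} + \frac{5544}{-105 - 211} = 39650 \cdot \frac{1}{37224} + \frac{5544}{-105 - 211} = \frac{19825}{18612} + \frac{5544}{-316} = \frac{19825}{18612} + 5544 \left(- \frac{1}{316}\right) = \frac{19825}{18612} - \frac{1386}{79} = - \frac{24230057}{1470348}$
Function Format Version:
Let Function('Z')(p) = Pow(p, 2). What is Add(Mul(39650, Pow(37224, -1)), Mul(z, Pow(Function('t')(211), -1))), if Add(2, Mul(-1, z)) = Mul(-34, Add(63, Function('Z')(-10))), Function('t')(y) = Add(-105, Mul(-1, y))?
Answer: Rational(-24230057, 1470348) ≈ -16.479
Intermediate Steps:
z = 5544 (z = Add(2, Mul(-1, Mul(-34, Add(63, Pow(-10, 2))))) = Add(2, Mul(-1, Mul(-34, Add(63, 100)))) = Add(2, Mul(-1, Mul(-34, 163))) = Add(2, Mul(-1, -5542)) = Add(2, 5542) = 5544)
Add(Mul(39650, Pow(37224, -1)), Mul(z, Pow(Function('t')(211), -1))) = Add(Mul(39650, Pow(37224, -1)), Mul(5544, Pow(Add(-105, Mul(-1, 211)), -1))) = Add(Mul(39650, Rational(1, 37224)), Mul(5544, Pow(Add(-105, -211), -1))) = Add(Rational(19825, 18612), Mul(5544, Pow(-316, -1))) = Add(Rational(19825, 18612), Mul(5544, Rational(-1, 316))) = Add(Rational(19825, 18612), Rational(-1386, 79)) = Rational(-24230057, 1470348)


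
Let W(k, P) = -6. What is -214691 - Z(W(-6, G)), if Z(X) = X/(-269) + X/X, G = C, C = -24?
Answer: -57752154/269 ≈ -2.1469e+5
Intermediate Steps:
G = -24
Z(X) = 1 - X/269 (Z(X) = X*(-1/269) + 1 = -X/269 + 1 = 1 - X/269)
-214691 - Z(W(-6, G)) = -214691 - (1 - 1/269*(-6)) = -214691 - (1 + 6/269) = -214691 - 1*275/269 = -214691 - 275/269 = -57752154/269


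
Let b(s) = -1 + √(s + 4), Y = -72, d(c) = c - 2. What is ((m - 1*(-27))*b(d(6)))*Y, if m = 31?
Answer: 4176 - 8352*√2 ≈ -7635.5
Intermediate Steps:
d(c) = -2 + c
b(s) = -1 + √(4 + s)
((m - 1*(-27))*b(d(6)))*Y = ((31 - 1*(-27))*(-1 + √(4 + (-2 + 6))))*(-72) = ((31 + 27)*(-1 + √(4 + 4)))*(-72) = (58*(-1 + √8))*(-72) = (58*(-1 + 2*√2))*(-72) = (-58 + 116*√2)*(-72) = 4176 - 8352*√2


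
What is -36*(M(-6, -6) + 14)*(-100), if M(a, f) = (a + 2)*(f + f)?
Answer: 223200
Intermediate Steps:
M(a, f) = 2*f*(2 + a) (M(a, f) = (2 + a)*(2*f) = 2*f*(2 + a))
-36*(M(-6, -6) + 14)*(-100) = -36*(2*(-6)*(2 - 6) + 14)*(-100) = -36*(2*(-6)*(-4) + 14)*(-100) = -36*(48 + 14)*(-100) = -36*62*(-100) = -2232*(-100) = 223200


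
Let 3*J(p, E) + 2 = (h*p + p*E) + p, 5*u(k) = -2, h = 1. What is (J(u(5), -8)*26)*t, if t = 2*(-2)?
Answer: -208/15 ≈ -13.867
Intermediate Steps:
u(k) = -2/5 (u(k) = (1/5)*(-2) = -2/5)
J(p, E) = -2/3 + 2*p/3 + E*p/3 (J(p, E) = -2/3 + ((1*p + p*E) + p)/3 = -2/3 + ((p + E*p) + p)/3 = -2/3 + (2*p + E*p)/3 = -2/3 + (2*p/3 + E*p/3) = -2/3 + 2*p/3 + E*p/3)
t = -4
(J(u(5), -8)*26)*t = ((-2/3 + (2/3)*(-2/5) + (1/3)*(-8)*(-2/5))*26)*(-4) = ((-2/3 - 4/15 + 16/15)*26)*(-4) = ((2/15)*26)*(-4) = (52/15)*(-4) = -208/15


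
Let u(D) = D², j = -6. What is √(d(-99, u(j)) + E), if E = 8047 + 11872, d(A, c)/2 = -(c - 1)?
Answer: √19849 ≈ 140.89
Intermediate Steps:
d(A, c) = 2 - 2*c (d(A, c) = 2*(-(c - 1)) = 2*(-(-1 + c)) = 2*(1 - c) = 2 - 2*c)
E = 19919
√(d(-99, u(j)) + E) = √((2 - 2*(-6)²) + 19919) = √((2 - 2*36) + 19919) = √((2 - 72) + 19919) = √(-70 + 19919) = √19849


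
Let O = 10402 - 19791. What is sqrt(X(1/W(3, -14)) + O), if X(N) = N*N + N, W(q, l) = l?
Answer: 3*I*sqrt(204473)/14 ≈ 96.897*I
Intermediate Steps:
X(N) = N + N**2 (X(N) = N**2 + N = N + N**2)
O = -9389
sqrt(X(1/W(3, -14)) + O) = sqrt((1 + 1/(-14))/(-14) - 9389) = sqrt(-(1 - 1/14)/14 - 9389) = sqrt(-1/14*13/14 - 9389) = sqrt(-13/196 - 9389) = sqrt(-1840257/196) = 3*I*sqrt(204473)/14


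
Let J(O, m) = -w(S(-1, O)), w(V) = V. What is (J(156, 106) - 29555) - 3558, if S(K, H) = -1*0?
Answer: -33113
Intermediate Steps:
S(K, H) = 0
J(O, m) = 0 (J(O, m) = -1*0 = 0)
(J(156, 106) - 29555) - 3558 = (0 - 29555) - 3558 = -29555 - 3558 = -33113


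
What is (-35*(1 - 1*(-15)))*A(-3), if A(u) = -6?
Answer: 3360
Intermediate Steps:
(-35*(1 - 1*(-15)))*A(-3) = -35*(1 - 1*(-15))*(-6) = -35*(1 + 15)*(-6) = -35*16*(-6) = -560*(-6) = 3360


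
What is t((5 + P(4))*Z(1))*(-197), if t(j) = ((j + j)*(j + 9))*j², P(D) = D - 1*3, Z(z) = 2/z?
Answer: -14297472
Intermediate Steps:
P(D) = -3 + D (P(D) = D - 3 = -3 + D)
t(j) = 2*j³*(9 + j) (t(j) = ((2*j)*(9 + j))*j² = (2*j*(9 + j))*j² = 2*j³*(9 + j))
t((5 + P(4))*Z(1))*(-197) = (2*((5 + (-3 + 4))*(2/1))³*(9 + (5 + (-3 + 4))*(2/1)))*(-197) = (2*((5 + 1)*(2*1))³*(9 + (5 + 1)*(2*1)))*(-197) = (2*(6*2)³*(9 + 6*2))*(-197) = (2*12³*(9 + 12))*(-197) = (2*1728*21)*(-197) = 72576*(-197) = -14297472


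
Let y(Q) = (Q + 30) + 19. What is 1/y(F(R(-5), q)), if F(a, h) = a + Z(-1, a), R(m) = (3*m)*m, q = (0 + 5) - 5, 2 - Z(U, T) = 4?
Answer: 1/122 ≈ 0.0081967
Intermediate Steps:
Z(U, T) = -2 (Z(U, T) = 2 - 1*4 = 2 - 4 = -2)
q = 0 (q = 5 - 5 = 0)
R(m) = 3*m**2
F(a, h) = -2 + a (F(a, h) = a - 2 = -2 + a)
y(Q) = 49 + Q (y(Q) = (30 + Q) + 19 = 49 + Q)
1/y(F(R(-5), q)) = 1/(49 + (-2 + 3*(-5)**2)) = 1/(49 + (-2 + 3*25)) = 1/(49 + (-2 + 75)) = 1/(49 + 73) = 1/122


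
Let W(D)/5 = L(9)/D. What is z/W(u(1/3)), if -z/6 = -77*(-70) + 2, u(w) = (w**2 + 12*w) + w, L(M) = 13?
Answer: -86272/39 ≈ -2212.1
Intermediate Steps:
u(w) = w**2 + 13*w
W(D) = 65/D (W(D) = 5*(13/D) = 65/D)
z = -32352 (z = -6*(-77*(-70) + 2) = -6*(5390 + 2) = -6*5392 = -32352)
z/W(u(1/3)) = -32352/(65/(((13 + 1/3)/3))) = -32352/(65/(((1/3)*(40/3)))) = -32352/(65/(40/9)) = -32352/(65*(9/40)) = -32352/117/8 = -32352*8/117 = -86272/39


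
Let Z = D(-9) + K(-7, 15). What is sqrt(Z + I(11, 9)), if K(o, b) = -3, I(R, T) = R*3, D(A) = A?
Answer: sqrt(21) ≈ 4.5826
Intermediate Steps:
I(R, T) = 3*R
Z = -12 (Z = -9 - 3 = -12)
sqrt(Z + I(11, 9)) = sqrt(-12 + 3*11) = sqrt(-12 + 33) = sqrt(21)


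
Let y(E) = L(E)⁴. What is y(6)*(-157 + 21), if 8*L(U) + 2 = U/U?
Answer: -17/512 ≈ -0.033203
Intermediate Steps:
L(U) = -⅛ (L(U) = -¼ + (U/U)/8 = -¼ + (⅛)*1 = -¼ + ⅛ = -⅛)
y(E) = 1/4096 (y(E) = (-⅛)⁴ = 1/4096)
y(6)*(-157 + 21) = (-157 + 21)/4096 = (1/4096)*(-136) = -17/512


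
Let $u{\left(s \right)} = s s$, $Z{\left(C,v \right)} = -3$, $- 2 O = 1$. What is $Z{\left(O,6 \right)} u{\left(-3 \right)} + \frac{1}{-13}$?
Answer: $- \frac{352}{13} \approx -27.077$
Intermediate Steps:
$O = - \frac{1}{2}$ ($O = \left(- \frac{1}{2}\right) 1 = - \frac{1}{2} \approx -0.5$)
$u{\left(s \right)} = s^{2}$
$Z{\left(O,6 \right)} u{\left(-3 \right)} + \frac{1}{-13} = - 3 \left(-3\right)^{2} + \frac{1}{-13} = \left(-3\right) 9 - \frac{1}{13} = -27 - \frac{1}{13} = - \frac{352}{13}$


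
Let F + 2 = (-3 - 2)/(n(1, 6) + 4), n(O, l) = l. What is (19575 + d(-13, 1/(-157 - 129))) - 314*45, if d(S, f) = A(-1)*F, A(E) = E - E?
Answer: 5445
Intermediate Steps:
F = -5/2 (F = -2 + (-3 - 2)/(6 + 4) = -2 - 5/10 = -2 - 5*⅒ = -2 - ½ = -5/2 ≈ -2.5000)
A(E) = 0
d(S, f) = 0 (d(S, f) = 0*(-5/2) = 0)
(19575 + d(-13, 1/(-157 - 129))) - 314*45 = (19575 + 0) - 314*45 = 19575 - 14130 = 5445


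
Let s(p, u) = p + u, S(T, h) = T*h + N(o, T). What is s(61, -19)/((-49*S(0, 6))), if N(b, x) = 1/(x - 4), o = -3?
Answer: 24/7 ≈ 3.4286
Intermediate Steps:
N(b, x) = 1/(-4 + x)
S(T, h) = 1/(-4 + T) + T*h (S(T, h) = T*h + 1/(-4 + T) = 1/(-4 + T) + T*h)
s(61, -19)/((-49*S(0, 6))) = (61 - 19)/((-49*(1 + 0*6*(-4 + 0))/(-4 + 0))) = 42/((-49*(1 + 0*6*(-4))/(-4))) = 42/((-(-49)*(1 + 0)/4)) = 42/((-(-49)/4)) = 42/((-49*(-¼))) = 42/(49/4) = 42*(4/49) = 24/7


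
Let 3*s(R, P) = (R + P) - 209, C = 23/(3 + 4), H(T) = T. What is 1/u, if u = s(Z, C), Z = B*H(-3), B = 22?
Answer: -7/634 ≈ -0.011041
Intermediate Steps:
C = 23/7 ≈ 3.2857
Z = -66 (Z = 22*(-3) = -66)
s(R, P) = -209/3 + P/3 + R/3 (s(R, P) = ((R + P) - 209)/3 = ((P + R) - 209)/3 = (-209 + P + R)/3 = -209/3 + P/3 + R/3)
u = -634/7 (u = -209/3 + (⅓)*(23/7) + (⅓)*(-66) = -209/3 + 23/21 - 22 = -634/7 ≈ -90.571)
1/u = 1/(-634/7) = -7/634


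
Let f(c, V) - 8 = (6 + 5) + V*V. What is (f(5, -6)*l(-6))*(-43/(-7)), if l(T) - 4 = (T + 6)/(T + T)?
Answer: 9460/7 ≈ 1351.4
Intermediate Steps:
f(c, V) = 19 + V² (f(c, V) = 8 + ((6 + 5) + V*V) = 8 + (11 + V²) = 19 + V²)
l(T) = 4 + (6 + T)/(2*T) (l(T) = 4 + (T + 6)/(T + T) = 4 + (6 + T)/((2*T)) = 4 + (6 + T)*(1/(2*T)) = 4 + (6 + T)/(2*T))
(f(5, -6)*l(-6))*(-43/(-7)) = ((19 + (-6)²)*(9/2 + 3/(-6)))*(-43/(-7)) = ((19 + 36)*(9/2 + 3*(-⅙)))*(-43*(-⅐)) = (55*(9/2 - ½))*(43/7) = (55*4)*(43/7) = 220*(43/7) = 9460/7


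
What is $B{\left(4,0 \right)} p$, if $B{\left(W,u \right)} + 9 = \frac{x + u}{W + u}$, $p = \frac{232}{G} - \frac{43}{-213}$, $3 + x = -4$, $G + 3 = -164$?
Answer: $\frac{1816105}{142284} \approx 12.764$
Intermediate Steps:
$G = -167$ ($G = -3 - 164 = -167$)
$x = -7$ ($x = -3 - 4 = -7$)
$p = - \frac{42235}{35571}$ ($p = \frac{232}{-167} - \frac{43}{-213} = 232 \left(- \frac{1}{167}\right) - - \frac{43}{213} = - \frac{232}{167} + \frac{43}{213} = - \frac{42235}{35571} \approx -1.1873$)
$B{\left(W,u \right)} = -9 + \frac{-7 + u}{W + u}$
$B{\left(4,0 \right)} p = \frac{-7 - 36 - 0}{4 + 0} \left(- \frac{42235}{35571}\right) = \frac{-7 - 36 + 0}{4} \left(- \frac{42235}{35571}\right) = \frac{1}{4} \left(-43\right) \left(- \frac{42235}{35571}\right) = \left(- \frac{43}{4}\right) \left(- \frac{42235}{35571}\right) = \frac{1816105}{142284}$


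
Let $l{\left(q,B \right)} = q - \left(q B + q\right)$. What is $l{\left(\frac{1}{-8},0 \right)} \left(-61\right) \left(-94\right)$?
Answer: $0$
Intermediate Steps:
$l{\left(q,B \right)} = - B q$ ($l{\left(q,B \right)} = q - \left(B q + q\right) = q - \left(q + B q\right) = - B q$)
$l{\left(\frac{1}{-8},0 \right)} \left(-61\right) \left(-94\right) = \left(-1\right) 0 \frac{1}{-8} \left(-61\right) \left(-94\right) = \left(-1\right) 0 \left(- \frac{1}{8}\right) \left(-61\right) \left(-94\right) = 0 \left(-61\right) \left(-94\right) = 0 \left(-94\right) = 0$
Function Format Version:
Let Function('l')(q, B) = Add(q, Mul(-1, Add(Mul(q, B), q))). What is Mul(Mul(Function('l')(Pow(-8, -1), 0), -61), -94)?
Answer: 0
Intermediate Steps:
Function('l')(q, B) = Mul(-1, B, q) (Function('l')(q, B) = Add(q, Mul(-1, Add(Mul(B, q), q))) = Add(q, Mul(-1, Add(q, Mul(B, q)))) = Add(q, Add(Mul(-1, q), Mul(-1, B, q))) = Mul(-1, B, q))
Mul(Mul(Function('l')(Pow(-8, -1), 0), -61), -94) = Mul(Mul(Mul(-1, 0, Pow(-8, -1)), -61), -94) = Mul(Mul(Mul(-1, 0, Rational(-1, 8)), -61), -94) = Mul(Mul(0, -61), -94) = Mul(0, -94) = 0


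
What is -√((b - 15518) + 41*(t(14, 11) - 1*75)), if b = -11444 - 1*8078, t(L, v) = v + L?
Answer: -I*√37090 ≈ -192.59*I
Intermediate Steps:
t(L, v) = L + v
b = -19522 (b = -11444 - 8078 = -19522)
-√((b - 15518) + 41*(t(14, 11) - 1*75)) = -√((-19522 - 15518) + 41*((14 + 11) - 1*75)) = -√(-35040 + 41*(25 - 75)) = -√(-35040 + 41*(-50)) = -√(-35040 - 2050) = -√(-37090) = -I*√37090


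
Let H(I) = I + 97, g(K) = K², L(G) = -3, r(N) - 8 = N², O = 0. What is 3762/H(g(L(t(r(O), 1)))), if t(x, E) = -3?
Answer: 1881/53 ≈ 35.491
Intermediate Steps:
r(N) = 8 + N²
H(I) = 97 + I
3762/H(g(L(t(r(O), 1)))) = 3762/(97 + (-3)²) = 3762/(97 + 9) = 3762/106 = 3762*(1/106) = 1881/53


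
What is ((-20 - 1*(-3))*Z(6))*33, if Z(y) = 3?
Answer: -1683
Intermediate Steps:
((-20 - 1*(-3))*Z(6))*33 = ((-20 - 1*(-3))*3)*33 = ((-20 + 3)*3)*33 = -17*3*33 = -51*33 = -1683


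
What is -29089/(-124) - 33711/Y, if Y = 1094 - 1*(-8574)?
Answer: 17315768/74927 ≈ 231.10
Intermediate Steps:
Y = 9668 (Y = 1094 + 8574 = 9668)
-29089/(-124) - 33711/Y = -29089/(-124) - 33711/9668 = -29089*(-1/124) - 33711*1/9668 = 29089/124 - 33711/9668 = 17315768/74927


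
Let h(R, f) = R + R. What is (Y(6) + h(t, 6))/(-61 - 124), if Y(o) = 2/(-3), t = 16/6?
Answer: -14/555 ≈ -0.025225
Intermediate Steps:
t = 8/3 (t = 16*(⅙) = 8/3 ≈ 2.6667)
Y(o) = -⅔ (Y(o) = 2*(-⅓) = -⅔)
h(R, f) = 2*R
(Y(6) + h(t, 6))/(-61 - 124) = (-⅔ + 2*(8/3))/(-61 - 124) = (-⅔ + 16/3)/(-185) = (14/3)*(-1/185) = -14/555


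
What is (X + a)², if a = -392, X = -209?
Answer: 361201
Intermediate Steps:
(X + a)² = (-209 - 392)² = (-601)² = 361201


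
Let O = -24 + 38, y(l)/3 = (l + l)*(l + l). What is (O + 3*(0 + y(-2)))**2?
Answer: 24964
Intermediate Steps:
y(l) = 12*l**2 (y(l) = 3*((l + l)*(l + l)) = 3*((2*l)*(2*l)) = 3*(4*l**2) = 12*l**2)
O = 14
(O + 3*(0 + y(-2)))**2 = (14 + 3*(0 + 12*(-2)**2))**2 = (14 + 3*(0 + 12*4))**2 = (14 + 3*(0 + 48))**2 = (14 + 3*48)**2 = (14 + 144)**2 = 158**2 = 24964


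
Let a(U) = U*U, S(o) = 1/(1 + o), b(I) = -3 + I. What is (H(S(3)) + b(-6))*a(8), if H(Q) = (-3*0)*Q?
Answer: -576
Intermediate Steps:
a(U) = U²
H(Q) = 0 (H(Q) = 0*Q = 0)
(H(S(3)) + b(-6))*a(8) = (0 + (-3 - 6))*8² = (0 - 9)*64 = -9*64 = -576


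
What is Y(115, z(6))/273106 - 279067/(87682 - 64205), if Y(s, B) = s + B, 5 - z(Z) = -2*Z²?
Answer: -38105182259/3205854781 ≈ -11.886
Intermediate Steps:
z(Z) = 5 + 2*Z² (z(Z) = 5 - (-2)*Z² = 5 + 2*Z²)
Y(s, B) = B + s
Y(115, z(6))/273106 - 279067/(87682 - 64205) = ((5 + 2*6²) + 115)/273106 - 279067/(87682 - 64205) = ((5 + 2*36) + 115)*(1/273106) - 279067/23477 = ((5 + 72) + 115)*(1/273106) - 279067*1/23477 = (77 + 115)*(1/273106) - 279067/23477 = 192*(1/273106) - 279067/23477 = 96/136553 - 279067/23477 = -38105182259/3205854781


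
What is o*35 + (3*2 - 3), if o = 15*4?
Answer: 2103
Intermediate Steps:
o = 60
o*35 + (3*2 - 3) = 60*35 + (3*2 - 3) = 2100 + (6 - 3) = 2100 + 3 = 2103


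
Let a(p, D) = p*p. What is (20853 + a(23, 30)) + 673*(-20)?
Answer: 7922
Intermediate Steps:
a(p, D) = p**2
(20853 + a(23, 30)) + 673*(-20) = (20853 + 23**2) + 673*(-20) = (20853 + 529) - 13460 = 21382 - 13460 = 7922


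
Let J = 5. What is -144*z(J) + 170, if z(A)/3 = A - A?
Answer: 170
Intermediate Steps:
z(A) = 0 (z(A) = 3*(A - A) = 3*0 = 0)
-144*z(J) + 170 = -144*0 + 170 = 0 + 170 = 170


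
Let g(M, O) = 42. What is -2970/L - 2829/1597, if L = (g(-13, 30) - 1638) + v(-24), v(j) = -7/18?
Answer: 816861/9177959 ≈ 0.089002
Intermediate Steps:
v(j) = -7/18 (v(j) = -7*1/18 = -7/18)
L = -28735/18 (L = (42 - 1638) - 7/18 = -1596 - 7/18 = -28735/18 ≈ -1596.4)
-2970/L - 2829/1597 = -2970/(-28735/18) - 2829/1597 = -2970*(-18/28735) - 2829*1/1597 = 10692/5747 - 2829/1597 = 816861/9177959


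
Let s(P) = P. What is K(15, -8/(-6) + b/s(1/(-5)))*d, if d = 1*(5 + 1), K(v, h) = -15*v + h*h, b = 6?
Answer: 10742/3 ≈ 3580.7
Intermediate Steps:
K(v, h) = h² - 15*v (K(v, h) = -15*v + h² = h² - 15*v)
d = 6 (d = 1*6 = 6)
K(15, -8/(-6) + b/s(1/(-5)))*d = ((-8/(-6) + 6/((1/(-5))))² - 15*15)*6 = ((-8*(-⅙) + 6/((1*(-⅕))))² - 225)*6 = ((4/3 + 6/(-⅕))² - 225)*6 = ((4/3 + 6*(-5))² - 225)*6 = ((4/3 - 30)² - 225)*6 = ((-86/3)² - 225)*6 = (7396/9 - 225)*6 = (5371/9)*6 = 10742/3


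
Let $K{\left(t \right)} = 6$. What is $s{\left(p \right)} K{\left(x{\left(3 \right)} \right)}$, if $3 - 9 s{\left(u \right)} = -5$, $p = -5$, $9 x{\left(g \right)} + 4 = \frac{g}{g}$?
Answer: $\frac{16}{3} \approx 5.3333$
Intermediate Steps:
$x{\left(g \right)} = - \frac{1}{3}$ ($x{\left(g \right)} = - \frac{4}{9} + \frac{g \frac{1}{g}}{9} = - \frac{4}{9} + \frac{1}{9} \cdot 1 = - \frac{4}{9} + \frac{1}{9} = - \frac{1}{3}$)
$s{\left(u \right)} = \frac{8}{9}$ ($s{\left(u \right)} = \frac{1}{3} - - \frac{5}{9} = \frac{1}{3} + \frac{5}{9} = \frac{8}{9}$)
$s{\left(p \right)} K{\left(x{\left(3 \right)} \right)} = \frac{8}{9} \cdot 6 = \frac{16}{3}$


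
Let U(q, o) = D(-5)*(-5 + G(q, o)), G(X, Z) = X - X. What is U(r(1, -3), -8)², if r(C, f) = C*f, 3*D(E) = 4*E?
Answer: 10000/9 ≈ 1111.1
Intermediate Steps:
G(X, Z) = 0
D(E) = 4*E/3 (D(E) = (4*E)/3 = 4*E/3)
U(q, o) = 100/3 (U(q, o) = ((4/3)*(-5))*(-5 + 0) = -20/3*(-5) = 100/3)
U(r(1, -3), -8)² = (100/3)² = 10000/9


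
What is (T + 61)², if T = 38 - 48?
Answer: 2601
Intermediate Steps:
T = -10
(T + 61)² = (-10 + 61)² = 51² = 2601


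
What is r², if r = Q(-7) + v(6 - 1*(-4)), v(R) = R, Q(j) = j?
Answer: 9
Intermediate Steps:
r = 3 (r = -7 + (6 - 1*(-4)) = -7 + (6 + 4) = -7 + 10 = 3)
r² = 3² = 9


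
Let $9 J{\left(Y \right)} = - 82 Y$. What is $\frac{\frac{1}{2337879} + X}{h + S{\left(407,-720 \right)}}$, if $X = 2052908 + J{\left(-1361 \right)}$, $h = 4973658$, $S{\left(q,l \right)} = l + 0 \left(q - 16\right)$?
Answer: $\frac{14485322163785}{34878381955506} \approx 0.41531$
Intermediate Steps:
$J{\left(Y \right)} = - \frac{82 Y}{9}$ ($J{\left(Y \right)} = \frac{\left(-82\right) Y}{9} = - \frac{82 Y}{9}$)
$S{\left(q,l \right)} = l$ ($S{\left(q,l \right)} = l + 0 \left(-16 + q\right) = l + 0 = l$)
$X = \frac{18587774}{9}$ ($X = 2052908 - - \frac{111602}{9} = 2052908 + \frac{111602}{9} = \frac{18587774}{9} \approx 2.0653 \cdot 10^{6}$)
$\frac{\frac{1}{2337879} + X}{h + S{\left(407,-720 \right)}} = \frac{\frac{1}{2337879} + \frac{18587774}{9}}{4973658 - 720} = \frac{\frac{1}{2337879} + \frac{18587774}{9}}{4972938} = \frac{14485322163785}{7013637} \cdot \frac{1}{4972938} = \frac{14485322163785}{34878381955506}$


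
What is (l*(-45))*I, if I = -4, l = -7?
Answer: -1260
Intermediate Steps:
(l*(-45))*I = -7*(-45)*(-4) = 315*(-4) = -1260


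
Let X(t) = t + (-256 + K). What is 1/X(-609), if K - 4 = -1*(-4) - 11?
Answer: -1/868 ≈ -0.0011521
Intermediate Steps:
K = -3 (K = 4 + (-1*(-4) - 11) = 4 + (4 - 11) = 4 - 7 = -3)
X(t) = -259 + t (X(t) = t + (-256 - 3) = t - 259 = -259 + t)
1/X(-609) = 1/(-259 - 609) = 1/(-868) = -1/868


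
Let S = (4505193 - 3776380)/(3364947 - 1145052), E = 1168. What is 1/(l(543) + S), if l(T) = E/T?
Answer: 401800995/996194273 ≈ 0.40334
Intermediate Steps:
S = 728813/2219895 ≈ 0.32831
l(T) = 1168/T
1/(l(543) + S) = 1/(1168/543 + 728813/2219895) = 1/(996194273/401800995) = 401800995/996194273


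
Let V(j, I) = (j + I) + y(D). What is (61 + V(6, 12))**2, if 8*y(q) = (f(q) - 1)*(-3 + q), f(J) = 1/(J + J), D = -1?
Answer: 101761/16 ≈ 6360.1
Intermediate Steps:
f(J) = 1/(2*J)
y(q) = (-1 + 1/(2*q))*(-3 + q)/8 (y(q) = ((1/(2*q) - 1)*(-3 + q))/8 = ((-1 + 1/(2*q))*(-3 + q))/8 = (-1 + 1/(2*q))*(-3 + q)/8)
V(j, I) = 3/4 + I + j (V(j, I) = (j + I) + (1/16)*(-3 - (7 - 2*(-1)))/(-1) = (I + j) + (1/16)*(-1)*(-3 - (7 + 2)) = (I + j) + (1/16)*(-1)*(-3 - 1*9) = (I + j) + (1/16)*(-1)*(-3 - 9) = (I + j) + (1/16)*(-1)*(-12) = (I + j) + 3/4 = 3/4 + I + j)
(61 + V(6, 12))**2 = (61 + (3/4 + 12 + 6))**2 = (61 + 75/4)**2 = (319/4)**2 = 101761/16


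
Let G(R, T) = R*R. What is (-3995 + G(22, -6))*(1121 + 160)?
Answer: -4497591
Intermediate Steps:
G(R, T) = R**2
(-3995 + G(22, -6))*(1121 + 160) = (-3995 + 22**2)*(1121 + 160) = (-3995 + 484)*1281 = -3511*1281 = -4497591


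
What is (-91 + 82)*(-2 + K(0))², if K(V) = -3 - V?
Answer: -225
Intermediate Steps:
(-91 + 82)*(-2 + K(0))² = (-91 + 82)*(-2 + (-3 - 1*0))² = -9*(-2 + (-3 + 0))² = -9*(-2 - 3)² = -9*(-5)² = -9*25 = -225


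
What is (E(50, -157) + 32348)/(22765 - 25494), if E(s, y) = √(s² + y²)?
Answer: -32348/2729 - √27149/2729 ≈ -11.914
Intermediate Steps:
(E(50, -157) + 32348)/(22765 - 25494) = (√(50² + (-157)²) + 32348)/(22765 - 25494) = (√(2500 + 24649) + 32348)/(-2729) = (√27149 + 32348)*(-1/2729) = (32348 + √27149)*(-1/2729) = -32348/2729 - √27149/2729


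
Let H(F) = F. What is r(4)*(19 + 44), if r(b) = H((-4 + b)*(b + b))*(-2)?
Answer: 0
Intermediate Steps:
r(b) = -4*b*(-4 + b) (r(b) = ((-4 + b)*(b + b))*(-2) = ((-4 + b)*(2*b))*(-2) = (2*b*(-4 + b))*(-2) = -4*b*(-4 + b))
r(4)*(19 + 44) = (4*4*(4 - 1*4))*(19 + 44) = (4*4*(4 - 4))*63 = (4*4*0)*63 = 0*63 = 0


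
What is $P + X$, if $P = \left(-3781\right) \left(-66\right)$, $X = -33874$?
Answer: $215672$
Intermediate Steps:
$P = 249546$
$P + X = 249546 - 33874 = 215672$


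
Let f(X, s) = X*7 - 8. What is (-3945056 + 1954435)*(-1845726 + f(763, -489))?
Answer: 3663524954053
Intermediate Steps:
f(X, s) = -8 + 7*X (f(X, s) = 7*X - 8 = -8 + 7*X)
(-3945056 + 1954435)*(-1845726 + f(763, -489)) = (-3945056 + 1954435)*(-1845726 + (-8 + 7*763)) = -1990621*(-1845726 + (-8 + 5341)) = -1990621*(-1845726 + 5333) = -1990621*(-1840393) = 3663524954053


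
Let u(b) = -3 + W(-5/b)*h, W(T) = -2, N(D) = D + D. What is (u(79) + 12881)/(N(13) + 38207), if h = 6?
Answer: 12866/38233 ≈ 0.33652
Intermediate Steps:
N(D) = 2*D
u(b) = -15 (u(b) = -3 - 2*6 = -3 - 12 = -15)
(u(79) + 12881)/(N(13) + 38207) = (-15 + 12881)/(2*13 + 38207) = 12866/(26 + 38207) = 12866/38233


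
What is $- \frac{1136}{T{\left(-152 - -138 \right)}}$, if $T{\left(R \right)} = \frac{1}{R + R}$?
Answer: $31808$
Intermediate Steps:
$T{\left(R \right)} = \frac{1}{2 R}$
$- \frac{1136}{T{\left(-152 - -138 \right)}} = - \frac{1136}{\frac{1}{2} \frac{1}{-152 - -138}} = - \frac{1136}{\frac{1}{2} \frac{1}{-152 + 138}} = - \frac{1136}{\frac{1}{2} \frac{1}{-14}} = - \frac{1136}{\frac{1}{2} \left(- \frac{1}{14}\right)} = - \frac{1136}{- \frac{1}{28}} = \left(-1136\right) \left(-28\right) = 31808$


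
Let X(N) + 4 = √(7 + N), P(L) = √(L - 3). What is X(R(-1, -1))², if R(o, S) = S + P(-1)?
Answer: (4 - √2*√(3 + I))² ≈ 2.1409 - 1.2227*I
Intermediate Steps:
P(L) = √(-3 + L)
R(o, S) = S + 2*I (R(o, S) = S + √(-3 - 1) = S + √(-4) = S + 2*I)
X(N) = -4 + √(7 + N)
X(R(-1, -1))² = (-4 + √(7 + (-1 + 2*I)))² = (-4 + √(6 + 2*I))²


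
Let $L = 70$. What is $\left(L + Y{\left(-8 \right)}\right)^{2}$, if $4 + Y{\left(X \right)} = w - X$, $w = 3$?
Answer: $5929$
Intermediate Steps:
$Y{\left(X \right)} = -1 - X$ ($Y{\left(X \right)} = -4 - \left(-3 + X\right) = -1 - X$)
$\left(L + Y{\left(-8 \right)}\right)^{2} = \left(70 - -7\right)^{2} = \left(70 + \left(-1 + 8\right)\right)^{2} = \left(70 + 7\right)^{2} = 77^{2} = 5929$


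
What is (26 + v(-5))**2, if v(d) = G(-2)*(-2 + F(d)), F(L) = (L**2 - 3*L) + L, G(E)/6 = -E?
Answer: 178084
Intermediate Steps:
G(E) = -6*E (G(E) = 6*(-E) = -6*E)
F(L) = L**2 - 2*L
v(d) = -24 + 12*d*(-2 + d) (v(d) = (-6*(-2))*(-2 + d*(-2 + d)) = 12*(-2 + d*(-2 + d)) = -24 + 12*d*(-2 + d))
(26 + v(-5))**2 = (26 + (-24 + 12*(-5)*(-2 - 5)))**2 = (26 + (-24 + 12*(-5)*(-7)))**2 = (26 + (-24 + 420))**2 = (26 + 396)**2 = 422**2 = 178084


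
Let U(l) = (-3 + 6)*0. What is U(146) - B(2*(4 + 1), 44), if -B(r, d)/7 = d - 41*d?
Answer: -12320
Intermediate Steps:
B(r, d) = 280*d (B(r, d) = -7*(d - 41*d) = -(-280)*d = 280*d)
U(l) = 0 (U(l) = 3*0 = 0)
U(146) - B(2*(4 + 1), 44) = 0 - 280*44 = 0 - 1*12320 = 0 - 12320 = -12320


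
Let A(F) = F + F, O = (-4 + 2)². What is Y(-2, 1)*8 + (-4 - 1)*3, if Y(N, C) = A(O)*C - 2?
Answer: 33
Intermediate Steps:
O = 4 (O = (-2)² = 4)
A(F) = 2*F
Y(N, C) = -2 + 8*C (Y(N, C) = (2*4)*C - 2 = 8*C - 2 = -2 + 8*C)
Y(-2, 1)*8 + (-4 - 1)*3 = (-2 + 8*1)*8 + (-4 - 1)*3 = (-2 + 8)*8 - 5*3 = 6*8 - 15 = 48 - 15 = 33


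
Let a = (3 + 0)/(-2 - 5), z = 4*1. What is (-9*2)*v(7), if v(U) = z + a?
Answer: -450/7 ≈ -64.286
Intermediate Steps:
z = 4
a = -3/7 (a = 3/(-7) = 3*(-⅐) = -3/7 ≈ -0.42857)
v(U) = 25/7 (v(U) = 4 - 3/7 = 25/7)
(-9*2)*v(7) = -9*2*(25/7) = -18*25/7 = -450/7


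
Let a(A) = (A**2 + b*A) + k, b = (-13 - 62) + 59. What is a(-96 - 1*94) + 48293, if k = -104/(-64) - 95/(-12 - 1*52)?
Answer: 5595911/64 ≈ 87436.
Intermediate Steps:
b = -16 (b = -75 + 59 = -16)
k = 199/64 (k = -104*(-1/64) - 95/(-12 - 52) = 13/8 - 95/(-64) = 13/8 - 95*(-1/64) = 13/8 + 95/64 = 199/64 ≈ 3.1094)
a(A) = 199/64 + A**2 - 16*A (a(A) = (A**2 - 16*A) + 199/64 = 199/64 + A**2 - 16*A)
a(-96 - 1*94) + 48293 = (199/64 + (-96 - 1*94)**2 - 16*(-96 - 1*94)) + 48293 = (199/64 + (-96 - 94)**2 - 16*(-96 - 94)) + 48293 = (199/64 + (-190)**2 - 16*(-190)) + 48293 = (199/64 + 36100 + 3040) + 48293 = 2505159/64 + 48293 = 5595911/64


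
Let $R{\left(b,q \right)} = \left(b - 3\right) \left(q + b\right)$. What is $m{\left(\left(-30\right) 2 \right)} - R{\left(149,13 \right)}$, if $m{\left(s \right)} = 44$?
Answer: $-23608$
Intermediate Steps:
$R{\left(b,q \right)} = \left(-3 + b\right) \left(b + q\right)$
$m{\left(\left(-30\right) 2 \right)} - R{\left(149,13 \right)} = 44 - \left(149^{2} - 447 - 39 + 149 \cdot 13\right) = 44 - \left(22201 - 447 - 39 + 1937\right) = 44 - 23652 = -23608$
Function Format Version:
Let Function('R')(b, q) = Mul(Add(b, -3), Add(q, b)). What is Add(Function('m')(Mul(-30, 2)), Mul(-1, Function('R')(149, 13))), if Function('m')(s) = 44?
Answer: -23608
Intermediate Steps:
Function('R')(b, q) = Mul(Add(-3, b), Add(b, q))
Add(Function('m')(Mul(-30, 2)), Mul(-1, Function('R')(149, 13))) = Add(44, Mul(-1, Add(Pow(149, 2), Mul(-3, 149), Mul(-3, 13), Mul(149, 13)))) = Add(44, Mul(-1, Add(22201, -447, -39, 1937))) = Add(44, Mul(-1, 23652)) = Add(44, -23652) = -23608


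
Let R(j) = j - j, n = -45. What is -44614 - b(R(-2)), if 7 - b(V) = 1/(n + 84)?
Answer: -1740218/39 ≈ -44621.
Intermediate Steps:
R(j) = 0
b(V) = 272/39 (b(V) = 7 - 1/(-45 + 84) = 7 - 1/39 = 272/39)
-44614 - b(R(-2)) = -44614 - 1*272/39 = -44614 - 272/39 = -1740218/39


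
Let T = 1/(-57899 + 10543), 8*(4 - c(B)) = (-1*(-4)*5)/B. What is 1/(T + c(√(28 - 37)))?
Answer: 80732840292/336945848461 - 16819430520*I/336945848461 ≈ 0.2396 - 0.049917*I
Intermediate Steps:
c(B) = 4 - 5/(2*B) (c(B) = 4 - -1*(-4)*5/(8*B) = 4 - 4*5/(8*B) = 4 - 5/(2*B))
T = -1/47356 (T = 1/(-47356) = -1/47356 ≈ -2.1117e-5)
1/(T + c(√(28 - 37))) = 1/(-1/47356 + (4 - 5/(2*√(28 - 37)))) = 1/(-1/47356 + (4 - 5*(-I/3)/2)) = 1/(-1/47356 + (4 - (-5)*I/6)) = 1/(-1/47356 + (4 + 5*I/6)) = 1/(189423/47356 + 5*I/6) = 20183316624*(189423/47356 - 5*I/6)/336945848461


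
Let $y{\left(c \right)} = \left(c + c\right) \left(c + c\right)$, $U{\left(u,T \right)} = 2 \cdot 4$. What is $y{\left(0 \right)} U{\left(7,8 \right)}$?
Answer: $0$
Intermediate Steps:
$U{\left(u,T \right)} = 8$
$y{\left(c \right)} = 4 c^{2}$ ($y{\left(c \right)} = 2 c 2 c = 4 c^{2}$)
$y{\left(0 \right)} U{\left(7,8 \right)} = 4 \cdot 0^{2} \cdot 8 = 4 \cdot 0 \cdot 8 = 0 \cdot 8 = 0$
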